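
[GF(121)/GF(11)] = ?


GF(121) = GF(11^2), so the extension degree is 2

[GF(121)/GF(11)] = 2


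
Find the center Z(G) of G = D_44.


Z(G) = {g ∈ G | gx = xg for all x ∈ G}
For even n, Z(D_n) = {e, r^(n/2)}: the 180° rotation r^22 commutes with every reflection and rotation

Z(D_44) = {e, r^22}


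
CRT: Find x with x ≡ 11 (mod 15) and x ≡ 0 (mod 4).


m₁ = 15, m₂ = 4, gcd = 1, so CRT applies. M = m₁·m₂ = 60
Let M₁ = M/m₁ = 4, M₂ = M/m₂ = 15
Find y₁ ≡ M₁⁻¹ (mod m₁): 4⁻¹ ≡ 4 (mod 15)
Find y₂ ≡ M₂⁻¹ (mod m₂): 15⁻¹ ≡ 3 (mod 4)
x = a₁·M₁·y₁ + a₂·M₂·y₂ = 11·4·4 + 0·15·3 = 176
Reduce mod 60: x ≡ 56
Check: 56 mod 15 = 11 ✓, 56 mod 4 = 0 ✓

x ≡ 56 (mod 60)


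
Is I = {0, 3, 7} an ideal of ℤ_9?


Check ideal conditions for I = {0, 3, 7} in ℤ_9:
(1) I is an additive subgroup? No
(2) For r ∈ ℤ_9 and a ∈ I: r·a ∈ I? No  [counterexample: r=2, a=3, r·a mod 9 = 6 ∉ I]

No, I is not an ideal of ℤ_9


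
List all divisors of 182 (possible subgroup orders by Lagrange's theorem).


Lagrange's theorem: |H| divides |G|
|G| = 182
Divisors of 182: 1, 2, 7, 13, 14, 26, 91, 182

Possible subgroup orders: {1, 2, 7, 13, 14, 26, 91, 182}


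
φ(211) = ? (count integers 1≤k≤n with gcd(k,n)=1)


Factor n: 211 = 211
φ(n) = n · ∏(1 - 1/p) over distinct primes p | n
φ(211) = 211 · (1 - 1/211) = 210

φ(211) = 210


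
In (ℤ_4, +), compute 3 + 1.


Operation: addition mod 4
3 + 1 = (a + b) mod 4 with a = 3, b = 1

3 + 1 = 0


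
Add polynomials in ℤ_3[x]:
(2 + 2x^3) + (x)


Add coefficients mod 3:
x^0: 2 + 0 = 2 (mod 3)
x^1: 0 + 1 = 1 (mod 3)
x^2: 0 + 0 = 0 (mod 3)
x^3: 2 + 0 = 2 (mod 3)
Result: 2 + x + 2x^3

f + g = 2 + x + 2x^3


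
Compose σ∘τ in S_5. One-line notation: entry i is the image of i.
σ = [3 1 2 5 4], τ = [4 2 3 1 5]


σ∘τ: apply τ first, then σ
1 →τ 4 →σ 5
2 →τ 2 →σ 1
3 →τ 3 →σ 2
4 →τ 1 →σ 3
5 →τ 5 →σ 4

σ∘τ = [5 1 2 3 4]


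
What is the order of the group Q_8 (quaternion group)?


Q_8 = {±1, ±i, ±j, ±k}
|Q_8| = 8

|Q_8 (quaternion group)| = 8


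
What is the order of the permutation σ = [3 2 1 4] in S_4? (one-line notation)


Cycle decomposition: (1 3)
Cycle lengths: 2
Order = lcm(2) = 2

ord(σ) = 2


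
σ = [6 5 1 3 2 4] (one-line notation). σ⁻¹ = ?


To find σ⁻¹, swap domain and range:
σ(1) = 6 → σ⁻¹(6) = 1
σ(2) = 5 → σ⁻¹(5) = 2
σ(3) = 1 → σ⁻¹(1) = 3
σ(4) = 3 → σ⁻¹(3) = 4
σ(5) = 2 → σ⁻¹(2) = 5
σ(6) = 4 → σ⁻¹(4) = 6

σ⁻¹ = [3 5 4 6 2 1]


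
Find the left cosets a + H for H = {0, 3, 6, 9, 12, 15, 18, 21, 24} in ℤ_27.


H = {0, 3, 6, 9, 12, 15, 18, 21, 24}, |H| = 9
Number of cosets = |G|/|H| = 27/9 = 3
0 + H = {0, 3, 6, 9, 12, 15, 18, 21, 24}
1 + H = {1, 4, 7, 10, 13, 16, 19, 22, 25}
2 + H = {2, 5, 8, 11, 14, 17, 20, 23, 26}

Cosets: 0+H={0,3,6,9,12,15,18,21,24}; 1+H={1,4,7,10,13,16,19,22,25}; 2+H={2,5,8,11,14,17,20,23,26}


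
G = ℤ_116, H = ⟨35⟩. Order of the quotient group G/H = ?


|⟨35⟩| = n / gcd(35, 116) = 116 / 1 = 116
H is normal (ℤ_116 is abelian).
|G/H| = |G| / |H| = 116 / 116 = 1

|G/H| = 1


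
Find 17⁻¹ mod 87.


Use the extended Euclidean algorithm to write 1 = 17·s + 87·t; then s mod 87 is the inverse.
Euclidean algorithm:
  17 = 0·87 + 17
  87 = 5·17 + 2
  17 = 8·2 + 1
  2 = 2·1 + 0
gcd(17,87) = 1
Back-substitution gives: 17·(41) + 87·(-8) = 1
So 17⁻¹ ≡ 41 ≡ 41 (mod 87)
Check: 17 × 41 = 697 ≡ 1 (mod 87) ✓

17⁻¹ ≡ 41 (mod 87)


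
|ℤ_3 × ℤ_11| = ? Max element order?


|ℤ_3 × ℤ_11| = 3 × 11 = 33
Max element order = lcm(3,11) = 33
Cyclic? Yes (gcd=1)

|ℤ_3×ℤ_11| = 33, max element order = 33


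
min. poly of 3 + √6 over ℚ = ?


Let α = 3 + √6. Then α - 3 = √6, so (α - 3)² = 6, giving α² - 6α + 3 = 0. Degree 2 and α ∉ ℚ, so this is the minimal polynomial.

Minimal polynomial: x² - 6x + 3


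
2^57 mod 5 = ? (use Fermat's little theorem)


Fermat's little theorem: if p is prime and gcd(a,p)=1, then a^(p-1) ≡ 1 (mod p)
p = 5 is prime, gcd(2,5) = 1
Reduce exponent: 57 mod 4 = 1
So 2^57 ≡ 2^1 (mod 5)
2^1 mod 5 = 2

2^57 ≡ 2 (mod 5)


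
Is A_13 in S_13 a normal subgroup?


H = A_13 in S_13
A_13 has index 2 in S_13, and every subgroup of index 2 is normal

Yes, normal subgroup


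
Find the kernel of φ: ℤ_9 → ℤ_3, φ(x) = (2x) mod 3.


Kernel = preimage of identity
ker(φ) = {x ∈ ℤ_9 : 2x ≡ 0 (mod 3)}. Since 3 | 9, φ is well-defined. The kernel is the cyclic subgroup ⟨3⟩ of ℤ_9 (order 3), i.e. {0, 3, 6}

ker(φ) = {0, 3, 6}


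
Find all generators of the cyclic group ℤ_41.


g generates ℤ_n iff gcd(g,n) = 1
Prime factors of 41: 41
Generators are g ∈ {1,...,40} not divisible by any of these primes.
Generators: {1, 2, 3, 4, 5, 6, 7, 8, 9, 10, 11, 12, 13, 14, 15, 16, 17, 18, 19, 20, 21, 22, 23, 24, 25, 26, 27, 28, 29, 30, 31, 32, 33, 34, 35, 36, 37, 38, 39, 40}
Number of generators = φ(41) = 40

Generators of ℤ_41 = {1, 2, 3, 4, 5, 6, 7, 8, 9, 10, 11, 12, 13, 14, 15, 16, 17, 18, 19, 20, 21, 22, 23, 24, 25, 26, 27, 28, 29, 30, 31, 32, 33, 34, 35, 36, 37, 38, 39, 40}


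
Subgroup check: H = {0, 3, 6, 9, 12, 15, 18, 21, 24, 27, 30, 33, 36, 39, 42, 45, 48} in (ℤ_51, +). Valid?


Subgroup test for H = {0, 3, 6, 9, 12, 15, 18, 21, 24, 27, 30, 33, 36, 39, 42, 45, 48} in (ℤ_51, +):
(1) 0 ∈ H? Yes
(2) Closure: for all a,b ∈ H, (a+b) mod 51 ∈ H? Yes
(3) Inverses: for all a ∈ H, -a mod 51 ∈ H? Yes

Yes, H is a subgroup of ℤ_51


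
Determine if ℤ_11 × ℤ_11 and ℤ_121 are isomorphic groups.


Comparing ℤ_11 × ℤ_11 and ℤ_121:
gcd(11,11) = 11 ≠ 1. Max element order in ℤ_11×ℤ_11 is lcm(11,11) = 11 < 121, so it has no element of order 121

No, ℤ_11 × ℤ_11 ≇ ℤ_121


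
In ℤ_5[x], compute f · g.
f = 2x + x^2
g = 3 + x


Expand and collect like terms; reduce coefficients mod 5:
x^0: 0·3 = 0 ≡ 0 (mod 5)
x^1: 0·1 + 2·3 = 6 ≡ 1 (mod 5)
x^2: 2·1 + 1·3 = 5 ≡ 0 (mod 5)
x^3: 1·1 = 1 ≡ 1 (mod 5)
Result: x + x^3

f · g = x + x^3


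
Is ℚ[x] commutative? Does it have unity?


Polynomial ring over ℚ (an integral domain) is a commutative integral domain with unity 1
Commutative: Yes
Integral domain: Yes
Has unity: Yes

ℚ[x]: Commutative=Yes, Unity=Yes


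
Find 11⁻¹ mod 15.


Use the extended Euclidean algorithm to write 1 = 11·s + 15·t; then s mod 15 is the inverse.
Euclidean algorithm:
  11 = 0·15 + 11
  15 = 1·11 + 4
  11 = 2·4 + 3
  4 = 1·3 + 1
  3 = 3·1 + 0
gcd(11,15) = 1
Back-substitution gives: 11·(-4) + 15·(3) = 1
So 11⁻¹ ≡ -4 ≡ 11 (mod 15)
Check: 11 × 11 = 121 ≡ 1 (mod 15) ✓

11⁻¹ ≡ 11 (mod 15)


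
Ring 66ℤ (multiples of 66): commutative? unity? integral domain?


66ℤ is a commutative ring under +,× but has no multiplicative identity (1 ∉ 66ℤ); it has no zero divisors, but without unity it is not an integral domain
Commutative: Yes
Integral domain: No
Has unity: No

66ℤ (multiples of 66): Commutative=Yes, Unity=No


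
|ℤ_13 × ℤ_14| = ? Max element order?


|ℤ_13 × ℤ_14| = 13 × 14 = 182
Max element order = lcm(13,14) = 182
Cyclic? Yes (gcd=1)

|ℤ_13×ℤ_14| = 182, max element order = 182


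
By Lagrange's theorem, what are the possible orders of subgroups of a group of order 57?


Lagrange's theorem: |H| divides |G|
|G| = 57
Divisors of 57: 1, 3, 19, 57

Possible subgroup orders: {1, 3, 19, 57}


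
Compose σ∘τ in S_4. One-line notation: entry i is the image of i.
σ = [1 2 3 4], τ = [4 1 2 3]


σ∘τ: apply τ first, then σ
1 →τ 4 →σ 4
2 →τ 1 →σ 1
3 →τ 2 →σ 2
4 →τ 3 →σ 3

σ∘τ = [4 1 2 3]


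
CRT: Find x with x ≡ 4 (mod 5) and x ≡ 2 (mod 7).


m₁ = 5, m₂ = 7, gcd = 1, so CRT applies. M = m₁·m₂ = 35
Let M₁ = M/m₁ = 7, M₂ = M/m₂ = 5
Find y₁ ≡ M₁⁻¹ (mod m₁): 7⁻¹ ≡ 3 (mod 5)
Find y₂ ≡ M₂⁻¹ (mod m₂): 5⁻¹ ≡ 3 (mod 7)
x = a₁·M₁·y₁ + a₂·M₂·y₂ = 4·7·3 + 2·5·3 = 114
Reduce mod 35: x ≡ 9
Check: 9 mod 5 = 4 ✓, 9 mod 7 = 2 ✓

x ≡ 9 (mod 35)


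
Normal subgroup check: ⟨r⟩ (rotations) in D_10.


H = ⟨r⟩ (rotations) in D_10
The rotation subgroup ⟨r⟩ has index 2 in D_10, so it is normal

Yes, normal subgroup


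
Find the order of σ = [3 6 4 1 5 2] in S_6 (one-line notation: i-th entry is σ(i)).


Cycle decomposition: (1 3 4) (2 6)
Cycle lengths: 3, 2
Order = lcm(3, 2) = 6

ord(σ) = 6


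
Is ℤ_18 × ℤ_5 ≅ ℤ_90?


Comparing ℤ_18 × ℤ_5 and ℤ_90:
gcd(18,5) = 1, so ℤ_18 × ℤ_5 ≅ ℤ_90 (CRT)

Yes, ℤ_18 × ℤ_5 ≅ ℤ_90


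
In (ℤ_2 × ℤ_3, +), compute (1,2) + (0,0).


Operation: componentwise addition mod (2, 3)
(1,2) + (0,0) = ((a₁+b₁) mod 2, (a₂+b₂) mod 3) with a = (1,2), b = (0,0)

(1,2) + (0,0) = (1,2)


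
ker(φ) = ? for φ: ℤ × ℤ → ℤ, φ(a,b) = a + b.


Kernel = preimage of identity
ker(φ) = {(a,b) ∈ ℤ² | a+b = 0} = {(a,-a) | a ∈ ℤ}

ker(φ) = {(a,-a) | a ∈ ℤ}


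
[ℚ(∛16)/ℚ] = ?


∛16 has minimal polynomial x³ - 16 (irreducible over ℚ since 16 is not a perfect cube)

[ℚ(∛16)/ℚ] = 3


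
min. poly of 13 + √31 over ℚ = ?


Let α = 13 + √31. Then α - 13 = √31, so (α - 13)² = 31, giving α² - 26α + 138 = 0. Degree 2 and α ∉ ℚ, so this is the minimal polynomial.

Minimal polynomial: x² - 26x + 138


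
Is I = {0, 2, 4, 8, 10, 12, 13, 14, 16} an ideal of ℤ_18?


Check ideal conditions for I = {0, 2, 4, 8, 10, 12, 13, 14, 16} in ℤ_18:
(1) I is an additive subgroup? No
(2) For r ∈ ℤ_18 and a ∈ I: r·a ∈ I? No  [counterexample: r=2, a=12, r·a mod 18 = 6 ∉ I]

No, I is not an ideal of ℤ_18


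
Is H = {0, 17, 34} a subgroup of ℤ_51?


Subgroup test for H = {0, 17, 34} in (ℤ_51, +):
(1) 0 ∈ H? Yes
(2) Closure: for all a,b ∈ H, (a+b) mod 51 ∈ H? Yes
(3) Inverses: for all a ∈ H, -a mod 51 ∈ H? Yes

Yes, H is a subgroup of ℤ_51


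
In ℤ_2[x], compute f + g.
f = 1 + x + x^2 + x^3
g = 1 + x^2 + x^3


Add coefficients mod 2:
x^0: 1 + 1 = 0 (mod 2)
x^1: 1 + 0 = 1 (mod 2)
x^2: 1 + 1 = 0 (mod 2)
x^3: 1 + 1 = 0 (mod 2)
Result: x

f + g = x


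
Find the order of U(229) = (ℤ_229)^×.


U(n) is the group of units mod n; |U(n)| = φ(n)
|U(229)| = φ(229) = 228

|U(229) = (ℤ_229)^×| = 228


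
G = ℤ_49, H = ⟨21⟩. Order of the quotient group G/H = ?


|⟨21⟩| = n / gcd(21, 49) = 49 / 7 = 7
H is normal (ℤ_49 is abelian).
|G/H| = |G| / |H| = 49 / 7 = 7

|G/H| = 7


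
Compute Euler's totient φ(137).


Factor n: 137 = 137
φ(n) = n · ∏(1 - 1/p) over distinct primes p | n
φ(137) = 137 · (1 - 1/137) = 136

φ(137) = 136


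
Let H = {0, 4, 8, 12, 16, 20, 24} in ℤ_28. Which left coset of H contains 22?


22 + H = {22 + h (mod 28) : h ∈ H}
22+0=22, 22+4=26, 22+8=2, 22+12=6, 22+16=10, 22+20=14, 22+24=18
22 + H = {2, 6, 10, 14, 18, 22, 26} = 2 + H

22 + H = {2, 6, 10, 14, 18, 22, 26}


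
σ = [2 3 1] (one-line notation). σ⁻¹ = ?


To find σ⁻¹, swap domain and range:
σ(1) = 2 → σ⁻¹(2) = 1
σ(2) = 3 → σ⁻¹(3) = 2
σ(3) = 1 → σ⁻¹(1) = 3

σ⁻¹ = [3 1 2]


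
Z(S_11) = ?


Z(G) = {g ∈ G | gx = xg for all x ∈ G}
S_n is non-abelian for n ≥ 3; Z(S_11) is trivial

Z(S_11) = {e}


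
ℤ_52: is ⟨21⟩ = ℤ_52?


g generates ℤ_n iff gcd(g, n) = 1
gcd(21, 52) = 1
Since gcd = 1, 21 is a generator.

Yes, 21 generates ℤ_52


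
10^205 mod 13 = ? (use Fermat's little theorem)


Fermat's little theorem: if p is prime and gcd(a,p)=1, then a^(p-1) ≡ 1 (mod p)
p = 13 is prime, gcd(10,13) = 1
Reduce exponent: 205 mod 12 = 1
So 10^205 ≡ 10^1 (mod 13)
10^1 mod 13 = 10

10^205 ≡ 10 (mod 13)


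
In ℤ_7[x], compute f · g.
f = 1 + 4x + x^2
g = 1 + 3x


Expand and collect like terms; reduce coefficients mod 7:
x^0: 1·1 = 1 ≡ 1 (mod 7)
x^1: 1·3 + 4·1 = 7 ≡ 0 (mod 7)
x^2: 4·3 + 1·1 = 13 ≡ 6 (mod 7)
x^3: 1·3 = 3 ≡ 3 (mod 7)
Result: 1 + 6x^2 + 3x^3

f · g = 1 + 6x^2 + 3x^3


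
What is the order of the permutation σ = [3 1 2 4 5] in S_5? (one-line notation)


Cycle decomposition: (1 3 2)
Cycle lengths: 3
Order = lcm(3) = 3

ord(σ) = 3


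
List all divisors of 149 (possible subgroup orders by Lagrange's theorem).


Lagrange's theorem: |H| divides |G|
|G| = 149
Divisors of 149: 1, 149

Possible subgroup orders: {1, 149}


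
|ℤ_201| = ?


ℤ_n has n elements.

|ℤ_201| = 201


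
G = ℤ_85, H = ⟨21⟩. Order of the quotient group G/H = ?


|⟨21⟩| = n / gcd(21, 85) = 85 / 1 = 85
H is normal (ℤ_85 is abelian).
|G/H| = |G| / |H| = 85 / 85 = 1

|G/H| = 1


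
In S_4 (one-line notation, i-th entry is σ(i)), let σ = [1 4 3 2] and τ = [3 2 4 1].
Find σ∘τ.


σ∘τ: apply τ first, then σ
1 →τ 3 →σ 3
2 →τ 2 →σ 4
3 →τ 4 →σ 2
4 →τ 1 →σ 1

σ∘τ = [3 4 2 1]


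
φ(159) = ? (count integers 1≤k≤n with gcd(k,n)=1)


Factor n: 159 = 3 × 53
φ(n) = n · ∏(1 - 1/p) over distinct primes p | n
φ(159) = 159 · (1 - 1/3) · (1 - 1/53) = 104

φ(159) = 104


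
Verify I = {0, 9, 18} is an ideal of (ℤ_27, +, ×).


Check ideal conditions for I = {0, 9, 18} in ℤ_27:
(1) I is an additive subgroup? Yes
(2) For r ∈ ℤ_27 and a ∈ I: r·a ∈ I? Yes

Yes, I is an ideal of ℤ_27


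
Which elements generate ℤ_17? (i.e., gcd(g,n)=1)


g generates ℤ_n iff gcd(g,n) = 1
Prime factors of 17: 17
Generators are g ∈ {1,...,16} not divisible by any of these primes.
Generators: {1, 2, 3, 4, 5, 6, 7, 8, 9, 10, 11, 12, 13, 14, 15, 16}
Number of generators = φ(17) = 16

Generators of ℤ_17 = {1, 2, 3, 4, 5, 6, 7, 8, 9, 10, 11, 12, 13, 14, 15, 16}


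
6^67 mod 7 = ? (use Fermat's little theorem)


Fermat's little theorem: if p is prime and gcd(a,p)=1, then a^(p-1) ≡ 1 (mod p)
p = 7 is prime, gcd(6,7) = 1
Reduce exponent: 67 mod 6 = 1
So 6^67 ≡ 6^1 (mod 7)
6^1 mod 7 = 6

6^67 ≡ 6 (mod 7)


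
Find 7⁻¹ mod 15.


Use the extended Euclidean algorithm to write 1 = 7·s + 15·t; then s mod 15 is the inverse.
Euclidean algorithm:
  7 = 0·15 + 7
  15 = 2·7 + 1
  7 = 7·1 + 0
gcd(7,15) = 1
Back-substitution gives: 7·(-2) + 15·(1) = 1
So 7⁻¹ ≡ -2 ≡ 13 (mod 15)
Check: 7 × 13 = 91 ≡ 1 (mod 15) ✓

7⁻¹ ≡ 13 (mod 15)


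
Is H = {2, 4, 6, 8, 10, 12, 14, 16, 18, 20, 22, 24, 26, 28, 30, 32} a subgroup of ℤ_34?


Subgroup test for H = {2, 4, 6, 8, 10, 12, 14, 16, 18, 20, 22, 24, 26, 28, 30, 32} in (ℤ_34, +):
(1) 0 ∈ H? No
(2) Closure: for all a,b ∈ H, (a+b) mod 34 ∈ H? No  [counterexample: 2 + 32 = 0 ∉ H]
(3) Inverses: for all a ∈ H, -a mod 34 ∈ H? Yes

No, H is not a subgroup of ℤ_34


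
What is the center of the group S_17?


Z(G) = {g ∈ G | gx = xg for all x ∈ G}
S_n is non-abelian for n ≥ 3; Z(S_17) is trivial

Z(S_17) = {e}


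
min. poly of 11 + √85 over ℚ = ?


Let α = 11 + √85. Then α - 11 = √85, so (α - 11)² = 85, giving α² - 22α + 36 = 0. Degree 2 and α ∉ ℚ, so this is the minimal polynomial.

Minimal polynomial: x² - 22x + 36


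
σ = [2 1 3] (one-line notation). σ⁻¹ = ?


To find σ⁻¹, swap domain and range:
σ(1) = 2 → σ⁻¹(2) = 1
σ(2) = 1 → σ⁻¹(1) = 2
σ(3) = 3 → σ⁻¹(3) = 3

σ⁻¹ = [2 1 3]


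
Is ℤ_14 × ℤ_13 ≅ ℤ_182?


Comparing ℤ_14 × ℤ_13 and ℤ_182:
gcd(14,13) = 1, so ℤ_14 × ℤ_13 ≅ ℤ_182 (CRT)

Yes, ℤ_14 × ℤ_13 ≅ ℤ_182


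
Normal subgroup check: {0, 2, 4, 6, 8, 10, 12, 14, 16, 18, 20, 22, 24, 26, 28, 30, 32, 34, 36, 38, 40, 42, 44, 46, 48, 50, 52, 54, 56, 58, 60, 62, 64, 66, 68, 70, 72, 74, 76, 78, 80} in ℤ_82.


H = {0, 2, 4, 6, 8, 10, 12, 14, 16, 18, 20, 22, 24, 26, 28, 30, 32, 34, 36, 38, 40, 42, 44, 46, 48, 50, 52, 54, 56, 58, 60, 62, 64, 66, 68, 70, 72, 74, 76, 78, 80} in ℤ_82
ℤ_82 is abelian; every subgroup of an abelian group is normal

Yes, normal subgroup


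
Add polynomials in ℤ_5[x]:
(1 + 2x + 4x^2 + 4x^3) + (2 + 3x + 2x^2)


Add coefficients mod 5:
x^0: 1 + 2 = 3 (mod 5)
x^1: 2 + 3 = 0 (mod 5)
x^2: 4 + 2 = 1 (mod 5)
x^3: 4 + 0 = 4 (mod 5)
Result: 3 + x^2 + 4x^3

f + g = 3 + x^2 + 4x^3


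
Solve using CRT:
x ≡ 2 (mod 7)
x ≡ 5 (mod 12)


m₁ = 7, m₂ = 12, gcd = 1, so CRT applies. M = m₁·m₂ = 84
Let M₁ = M/m₁ = 12, M₂ = M/m₂ = 7
Find y₁ ≡ M₁⁻¹ (mod m₁): 12⁻¹ ≡ 3 (mod 7)
Find y₂ ≡ M₂⁻¹ (mod m₂): 7⁻¹ ≡ 7 (mod 12)
x = a₁·M₁·y₁ + a₂·M₂·y₂ = 2·12·3 + 5·7·7 = 317
Reduce mod 84: x ≡ 65
Check: 65 mod 7 = 2 ✓, 65 mod 12 = 5 ✓

x ≡ 65 (mod 84)


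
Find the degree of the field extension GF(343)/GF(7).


GF(343) = GF(7^3), so the extension degree is 3

[GF(343)/GF(7)] = 3


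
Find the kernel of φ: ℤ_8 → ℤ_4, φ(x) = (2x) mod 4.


Kernel = preimage of identity
ker(φ) = {x ∈ ℤ_8 : 2x ≡ 0 (mod 4)}. Since 4 | 8, φ is well-defined. The kernel is the cyclic subgroup ⟨2⟩ of ℤ_8 (order 4), i.e. {0, 2, 4, 6}

ker(φ) = {0, 2, 4, 6}


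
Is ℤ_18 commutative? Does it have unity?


ℤ_18 is a commutative ring with unity 1; 18 = 2×9 is composite, so 2·9 ≡ 0 gives zero divisors (not an integral domain)
Commutative: Yes
Integral domain: No
Has unity: Yes

ℤ_18: Commutative=Yes, Unity=Yes


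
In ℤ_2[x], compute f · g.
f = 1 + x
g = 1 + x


Expand and collect like terms; reduce coefficients mod 2:
x^0: 1·1 = 1 ≡ 1 (mod 2)
x^1: 1·1 + 1·1 = 2 ≡ 0 (mod 2)
x^2: 1·1 = 1 ≡ 1 (mod 2)
Result: 1 + x^2

f · g = 1 + x^2


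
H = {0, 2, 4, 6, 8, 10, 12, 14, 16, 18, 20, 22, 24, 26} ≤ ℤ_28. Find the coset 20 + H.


20 + H = {20 + h (mod 28) : h ∈ H}
20+0=20, 20+2=22, 20+4=24, 20+6=26, 20+8=0, 20+10=2, 20+12=4, 20+14=6, 20+16=8, 20+18=10, 20+20=12, 20+22=14, 20+24=16, 20+26=18
20 + H = {0, 2, 4, 6, 8, 10, 12, 14, 16, 18, 20, 22, 24, 26} = 0 + H

20 + H = {0, 2, 4, 6, 8, 10, 12, 14, 16, 18, 20, 22, 24, 26}


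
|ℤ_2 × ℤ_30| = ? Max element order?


|ℤ_2 × ℤ_30| = 2 × 30 = 60
Max element order = lcm(2,30) = 30
Cyclic? No (gcd=2)

|ℤ_2×ℤ_30| = 60, max element order = 30


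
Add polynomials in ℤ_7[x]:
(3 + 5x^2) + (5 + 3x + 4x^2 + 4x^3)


Add coefficients mod 7:
x^0: 3 + 5 = 1 (mod 7)
x^1: 0 + 3 = 3 (mod 7)
x^2: 5 + 4 = 2 (mod 7)
x^3: 0 + 4 = 4 (mod 7)
Result: 1 + 3x + 2x^2 + 4x^3

f + g = 1 + 3x + 2x^2 + 4x^3


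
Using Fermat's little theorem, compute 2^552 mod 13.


Fermat's little theorem: if p is prime and gcd(a,p)=1, then a^(p-1) ≡ 1 (mod p)
p = 13 is prime, gcd(2,13) = 1
Reduce exponent: 552 mod 12 = 0
So 2^552 ≡ 2^0 (mod 13)
2^0 = 1

2^552 ≡ 1 (mod 13)


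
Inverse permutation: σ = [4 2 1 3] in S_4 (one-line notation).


To find σ⁻¹, swap domain and range:
σ(1) = 4 → σ⁻¹(4) = 1
σ(2) = 2 → σ⁻¹(2) = 2
σ(3) = 1 → σ⁻¹(1) = 3
σ(4) = 3 → σ⁻¹(3) = 4

σ⁻¹ = [3 2 4 1]


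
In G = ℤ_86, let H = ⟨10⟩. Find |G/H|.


|⟨10⟩| = n / gcd(10, 86) = 86 / 2 = 43
H is normal (ℤ_86 is abelian).
|G/H| = |G| / |H| = 86 / 43 = 2

|G/H| = 2


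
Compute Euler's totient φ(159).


Factor n: 159 = 3 × 53
φ(n) = n · ∏(1 - 1/p) over distinct primes p | n
φ(159) = 159 · (1 - 1/3) · (1 - 1/53) = 104

φ(159) = 104


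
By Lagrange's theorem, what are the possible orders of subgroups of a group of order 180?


Lagrange's theorem: |H| divides |G|
|G| = 180
Divisors of 180: 1, 2, 3, 4, 5, 6, 9, 10, 12, 15, 18, 20, 30, 36, 45, 60, 90, 180

Possible subgroup orders: {1, 2, 3, 4, 5, 6, 9, 10, 12, 15, 18, 20, 30, 36, 45, 60, 90, 180}


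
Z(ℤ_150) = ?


Z(G) = {g ∈ G | gx = xg for all x ∈ G}
ℤ_150 is abelian, so Z(G) = G

Z(ℤ_150) = ℤ_150


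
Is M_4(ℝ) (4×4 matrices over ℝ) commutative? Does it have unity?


Matrix multiplication is non-commutative for n ≥ 2; the identity matrix I is the unity; singular matrices give zero divisors, so not an integral domain
Commutative: No
Integral domain: No
Has unity: Yes

M_4(ℝ) (4×4 matrices over ℝ): Commutative=No, Unity=Yes


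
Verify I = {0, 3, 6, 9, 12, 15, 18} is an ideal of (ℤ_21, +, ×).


Check ideal conditions for I = {0, 3, 6, 9, 12, 15, 18} in ℤ_21:
(1) I is an additive subgroup? Yes
(2) For r ∈ ℤ_21 and a ∈ I: r·a ∈ I? Yes

Yes, I is an ideal of ℤ_21


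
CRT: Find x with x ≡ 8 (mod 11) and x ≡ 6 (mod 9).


m₁ = 11, m₂ = 9, gcd = 1, so CRT applies. M = m₁·m₂ = 99
Let M₁ = M/m₁ = 9, M₂ = M/m₂ = 11
Find y₁ ≡ M₁⁻¹ (mod m₁): 9⁻¹ ≡ 5 (mod 11)
Find y₂ ≡ M₂⁻¹ (mod m₂): 11⁻¹ ≡ 5 (mod 9)
x = a₁·M₁·y₁ + a₂·M₂·y₂ = 8·9·5 + 6·11·5 = 690
Reduce mod 99: x ≡ 96
Check: 96 mod 11 = 8 ✓, 96 mod 9 = 6 ✓

x ≡ 96 (mod 99)


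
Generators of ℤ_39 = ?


g generates ℤ_n iff gcd(g,n) = 1
Prime factors of 39: 3, 13
Generators are g ∈ {1,...,38} not divisible by any of these primes.
Generators: {1, 2, 4, 5, 7, 8, 10, 11, 14, 16, 17, 19, 20, 22, 23, 25, 28, 29, 31, 32, 34, 35, 37, 38}
Number of generators = φ(39) = 24

Generators of ℤ_39 = {1, 2, 4, 5, 7, 8, 10, 11, 14, 16, 17, 19, 20, 22, 23, 25, 28, 29, 31, 32, 34, 35, 37, 38}


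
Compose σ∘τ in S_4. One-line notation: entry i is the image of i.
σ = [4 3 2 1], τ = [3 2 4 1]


σ∘τ: apply τ first, then σ
1 →τ 3 →σ 2
2 →τ 2 →σ 3
3 →τ 4 →σ 1
4 →τ 1 →σ 4

σ∘τ = [2 3 1 4]


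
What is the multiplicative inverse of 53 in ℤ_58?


Use the extended Euclidean algorithm to write 1 = 53·s + 58·t; then s mod 58 is the inverse.
Euclidean algorithm:
  53 = 0·58 + 53
  58 = 1·53 + 5
  53 = 10·5 + 3
  5 = 1·3 + 2
  3 = 1·2 + 1
  2 = 2·1 + 0
gcd(53,58) = 1
Back-substitution gives: 53·(23) + 58·(-21) = 1
So 53⁻¹ ≡ 23 ≡ 23 (mod 58)
Check: 53 × 23 = 1219 ≡ 1 (mod 58) ✓

53⁻¹ ≡ 23 (mod 58)


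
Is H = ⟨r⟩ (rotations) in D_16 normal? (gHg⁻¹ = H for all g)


H = ⟨r⟩ (rotations) in D_16
The rotation subgroup ⟨r⟩ has index 2 in D_16, so it is normal

Yes, normal subgroup


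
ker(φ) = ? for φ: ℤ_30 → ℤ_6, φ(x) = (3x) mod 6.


Kernel = preimage of identity
ker(φ) = {x ∈ ℤ_30 : 3x ≡ 0 (mod 6)}. Since 6 | 30, φ is well-defined. The kernel is the cyclic subgroup ⟨2⟩ of ℤ_30 (order 15), i.e. {0, 2, 4, 6, 8, 10, 12, 14, 16, 18, 20, 22, 24, 26, 28}

ker(φ) = {0, 2, 4, 6, 8, 10, 12, 14, 16, 18, 20, 22, 24, 26, 28}


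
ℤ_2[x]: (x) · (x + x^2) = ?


Expand and collect like terms; reduce coefficients mod 2:
x^0: 0·0 = 0 ≡ 0 (mod 2)
x^1: 0·1 + 1·0 = 0 ≡ 0 (mod 2)
x^2: 0·1 + 1·1 = 1 ≡ 1 (mod 2)
x^3: 1·1 = 1 ≡ 1 (mod 2)
Result: x^2 + x^3

f · g = x^2 + x^3


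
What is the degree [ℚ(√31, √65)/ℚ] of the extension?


[ℚ(√31,√65):ℚ] = [ℚ(√31,√65):ℚ(√31)]·[ℚ(√31):ℚ] = 2·2 = 4

[ℚ(√31, √65)/ℚ] = 4


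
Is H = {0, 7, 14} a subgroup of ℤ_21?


Subgroup test for H = {0, 7, 14} in (ℤ_21, +):
(1) 0 ∈ H? Yes
(2) Closure: for all a,b ∈ H, (a+b) mod 21 ∈ H? Yes
(3) Inverses: for all a ∈ H, -a mod 21 ∈ H? Yes

Yes, H is a subgroup of ℤ_21


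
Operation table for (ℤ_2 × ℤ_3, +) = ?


Elements: {(0,0), (0,1), (0,2), (1,0), (1,1), (1,2)}
Operation: componentwise addition mod (2, 3)
Entry (a, b) = ((a₁+b₁) mod 2, (a₂+b₂) mod 3)

Cayley table:
      | (0,0) | (0,1) | (0,2) | (1,0) | (1,1) | (1,2)
(0,0) | (0,0) | (0,1) | (0,2) | (1,0) | (1,1) | (1,2)
(0,1) | (0,1) | (0,2) | (0,0) | (1,1) | (1,2) | (1,0)
(0,2) | (0,2) | (0,0) | (0,1) | (1,2) | (1,0) | (1,1)
(1,0) | (1,0) | (1,1) | (1,2) | (0,0) | (0,1) | (0,2)
(1,1) | (1,1) | (1,2) | (1,0) | (0,1) | (0,2) | (0,0)
(1,2) | (1,2) | (1,0) | (1,1) | (0,2) | (0,0) | (0,1)


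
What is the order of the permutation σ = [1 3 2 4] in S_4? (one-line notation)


Cycle decomposition: (2 3)
Cycle lengths: 2
Order = lcm(2) = 2

ord(σ) = 2


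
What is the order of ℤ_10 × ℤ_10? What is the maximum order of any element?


|ℤ_10 × ℤ_10| = 10 × 10 = 100
Max element order = lcm(10,10) = 10
Cyclic? No (gcd=10)

|ℤ_10×ℤ_10| = 100, max element order = 10


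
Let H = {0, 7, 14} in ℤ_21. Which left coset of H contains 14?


14 + H = {14 + h (mod 21) : h ∈ H}
14+0=14, 14+7=0, 14+14=7
14 + H = {0, 7, 14} = 0 + H

14 + H = {0, 7, 14}


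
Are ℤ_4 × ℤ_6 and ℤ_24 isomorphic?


Comparing ℤ_4 × ℤ_6 and ℤ_24:
gcd(4,6) = 2 ≠ 1. Max element order in ℤ_4×ℤ_6 is lcm(4,6) = 12 < 24, so it has no element of order 24

No, ℤ_4 × ℤ_6 ≇ ℤ_24


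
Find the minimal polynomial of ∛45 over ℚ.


∛45 satisfies x³ - 45 = 0, irreducible over ℚ (no rational root; 45 is not a perfect cube)

Minimal polynomial: x³ - 45


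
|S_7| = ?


|S_n| = n! (number of permutations of n symbols)
|S_7| = 7! = 5040

|S_7| = 5040


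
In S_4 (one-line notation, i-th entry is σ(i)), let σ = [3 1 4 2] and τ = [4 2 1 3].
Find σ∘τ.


σ∘τ: apply τ first, then σ
1 →τ 4 →σ 2
2 →τ 2 →σ 1
3 →τ 1 →σ 3
4 →τ 3 →σ 4

σ∘τ = [2 1 3 4]


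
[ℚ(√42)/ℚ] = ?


√42 has minimal polynomial x² - 42 (irreducible over ℚ since 42 is squarefree)

[ℚ(√42)/ℚ] = 2


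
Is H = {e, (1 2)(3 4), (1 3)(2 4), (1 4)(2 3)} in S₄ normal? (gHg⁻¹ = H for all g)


H = {e, (1 2)(3 4), (1 3)(2 4), (1 4)(2 3)} in S₄
This is the Klein four-group V₄; it is normal in S₄ (it is a union of conjugacy classes)

Yes, normal subgroup


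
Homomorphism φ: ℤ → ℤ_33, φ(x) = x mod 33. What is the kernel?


Kernel = preimage of identity
ker(φ) = {x ∈ ℤ : x ≡ 0 (mod 33)} = 33ℤ = {0, ±33, ±66, ...}

ker(φ) = 33ℤ


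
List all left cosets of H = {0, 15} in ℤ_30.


H = {0, 15}, |H| = 2
Number of cosets = |G|/|H| = 30/2 = 15
0 + H = {0, 15}
1 + H = {1, 16}
2 + H = {2, 17}
3 + H = {3, 18}
4 + H = {4, 19}
5 + H = {5, 20}
6 + H = {6, 21}
7 + H = {7, 22}
8 + H = {8, 23}
9 + H = {9, 24}
10 + H = {10, 25}
11 + H = {11, 26}
12 + H = {12, 27}
13 + H = {13, 28}
14 + H = {14, 29}

Cosets: 0+H={0,15}; 1+H={1,16}; 2+H={2,17}; 3+H={3,18}; 4+H={4,19}; 5+H={5,20}; 6+H={6,21}; 7+H={7,22}; 8+H={8,23}; 9+H={9,24}; 10+H={10,25}; 11+H={11,26}; 12+H={12,27}; 13+H={13,28}; 14+H={14,29}


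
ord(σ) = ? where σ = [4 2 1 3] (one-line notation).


Cycle decomposition: (1 4 3)
Cycle lengths: 3
Order = lcm(3) = 3

ord(σ) = 3


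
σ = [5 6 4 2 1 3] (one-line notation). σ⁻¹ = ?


To find σ⁻¹, swap domain and range:
σ(1) = 5 → σ⁻¹(5) = 1
σ(2) = 6 → σ⁻¹(6) = 2
σ(3) = 4 → σ⁻¹(4) = 3
σ(4) = 2 → σ⁻¹(2) = 4
σ(5) = 1 → σ⁻¹(1) = 5
σ(6) = 3 → σ⁻¹(3) = 6

σ⁻¹ = [5 4 6 3 1 2]


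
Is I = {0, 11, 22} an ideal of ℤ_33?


Check ideal conditions for I = {0, 11, 22} in ℤ_33:
(1) I is an additive subgroup? Yes
(2) For r ∈ ℤ_33 and a ∈ I: r·a ∈ I? Yes

Yes, I is an ideal of ℤ_33


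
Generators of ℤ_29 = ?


g generates ℤ_n iff gcd(g,n) = 1
Prime factors of 29: 29
Generators are g ∈ {1,...,28} not divisible by any of these primes.
Generators: {1, 2, 3, 4, 5, 6, 7, 8, 9, 10, 11, 12, 13, 14, 15, 16, 17, 18, 19, 20, 21, 22, 23, 24, 25, 26, 27, 28}
Number of generators = φ(29) = 28

Generators of ℤ_29 = {1, 2, 3, 4, 5, 6, 7, 8, 9, 10, 11, 12, 13, 14, 15, 16, 17, 18, 19, 20, 21, 22, 23, 24, 25, 26, 27, 28}


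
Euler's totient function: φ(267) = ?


Factor n: 267 = 3 × 89
φ(n) = n · ∏(1 - 1/p) over distinct primes p | n
φ(267) = 267 · (1 - 1/3) · (1 - 1/89) = 176

φ(267) = 176


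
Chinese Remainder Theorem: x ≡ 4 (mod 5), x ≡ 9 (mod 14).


m₁ = 5, m₂ = 14, gcd = 1, so CRT applies. M = m₁·m₂ = 70
Let M₁ = M/m₁ = 14, M₂ = M/m₂ = 5
Find y₁ ≡ M₁⁻¹ (mod m₁): 14⁻¹ ≡ 4 (mod 5)
Find y₂ ≡ M₂⁻¹ (mod m₂): 5⁻¹ ≡ 3 (mod 14)
x = a₁·M₁·y₁ + a₂·M₂·y₂ = 4·14·4 + 9·5·3 = 359
Reduce mod 70: x ≡ 9
Check: 9 mod 5 = 4 ✓, 9 mod 14 = 9 ✓

x ≡ 9 (mod 70)


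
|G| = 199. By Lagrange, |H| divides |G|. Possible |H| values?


Lagrange's theorem: |H| divides |G|
|G| = 199
Divisors of 199: 1, 199

Possible subgroup orders: {1, 199}


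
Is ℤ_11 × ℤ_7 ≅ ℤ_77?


Comparing ℤ_11 × ℤ_7 and ℤ_77:
gcd(11,7) = 1, so ℤ_11 × ℤ_7 ≅ ℤ_77 (CRT)

Yes, ℤ_11 × ℤ_7 ≅ ℤ_77


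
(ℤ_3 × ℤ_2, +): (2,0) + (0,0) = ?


Operation: componentwise addition mod (3, 2)
(2,0) + (0,0) = ((a₁+b₁) mod 3, (a₂+b₂) mod 2) with a = (2,0), b = (0,0)

(2,0) + (0,0) = (2,0)


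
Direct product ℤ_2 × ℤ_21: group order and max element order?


|ℤ_2 × ℤ_21| = 2 × 21 = 42
Max element order = lcm(2,21) = 42
Cyclic? Yes (gcd=1)

|ℤ_2×ℤ_21| = 42, max element order = 42


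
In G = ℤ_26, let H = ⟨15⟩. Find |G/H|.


|⟨15⟩| = n / gcd(15, 26) = 26 / 1 = 26
H is normal (ℤ_26 is abelian).
|G/H| = |G| / |H| = 26 / 26 = 1

|G/H| = 1


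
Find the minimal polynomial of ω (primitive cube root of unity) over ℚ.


ω satisfies x² + x + 1 = 0 (the cyclotomic polynomial Φ₃)

Minimal polynomial: x² + x + 1


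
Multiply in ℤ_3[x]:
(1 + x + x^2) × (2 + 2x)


Expand and collect like terms; reduce coefficients mod 3:
x^0: 1·2 = 2 ≡ 2 (mod 3)
x^1: 1·2 + 1·2 = 4 ≡ 1 (mod 3)
x^2: 1·2 + 1·2 = 4 ≡ 1 (mod 3)
x^3: 1·2 = 2 ≡ 2 (mod 3)
Result: 2 + x + x^2 + 2x^3

f · g = 2 + x + x^2 + 2x^3


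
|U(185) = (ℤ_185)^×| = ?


U(n) is the group of units mod n; |U(n)| = φ(n)
|U(185)| = φ(185) = 144

|U(185) = (ℤ_185)^×| = 144


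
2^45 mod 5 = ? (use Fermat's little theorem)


Fermat's little theorem: if p is prime and gcd(a,p)=1, then a^(p-1) ≡ 1 (mod p)
p = 5 is prime, gcd(2,5) = 1
Reduce exponent: 45 mod 4 = 1
So 2^45 ≡ 2^1 (mod 5)
2^1 mod 5 = 2

2^45 ≡ 2 (mod 5)


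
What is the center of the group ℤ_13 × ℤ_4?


Z(G) = {g ∈ G | gx = xg for all x ∈ G}
Direct product of abelian groups is abelian, so Z(G) = G

Z(ℤ_13 × ℤ_4) = ℤ_13 × ℤ_4


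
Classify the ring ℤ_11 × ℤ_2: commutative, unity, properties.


Direct product ring; commutative with unity (1,1); but (1,0)·(0,1) = (0,0) gives zero divisors, so not an integral domain
Commutative: Yes
Integral domain: No
Has unity: Yes

ℤ_11 × ℤ_2: Commutative=Yes, Unity=Yes


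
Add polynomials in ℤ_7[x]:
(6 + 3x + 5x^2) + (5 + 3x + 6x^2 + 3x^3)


Add coefficients mod 7:
x^0: 6 + 5 = 4 (mod 7)
x^1: 3 + 3 = 6 (mod 7)
x^2: 5 + 6 = 4 (mod 7)
x^3: 0 + 3 = 3 (mod 7)
Result: 4 + 6x + 4x^2 + 3x^3

f + g = 4 + 6x + 4x^2 + 3x^3


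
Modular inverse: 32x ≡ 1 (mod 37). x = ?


Use the extended Euclidean algorithm to write 1 = 32·s + 37·t; then s mod 37 is the inverse.
Euclidean algorithm:
  32 = 0·37 + 32
  37 = 1·32 + 5
  32 = 6·5 + 2
  5 = 2·2 + 1
  2 = 2·1 + 0
gcd(32,37) = 1
Back-substitution gives: 32·(-15) + 37·(13) = 1
So 32⁻¹ ≡ -15 ≡ 22 (mod 37)
Check: 32 × 22 = 704 ≡ 1 (mod 37) ✓

32⁻¹ ≡ 22 (mod 37)


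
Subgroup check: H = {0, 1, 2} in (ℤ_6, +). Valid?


Subgroup test for H = {0, 1, 2} in (ℤ_6, +):
(1) 0 ∈ H? Yes
(2) Closure: for all a,b ∈ H, (a+b) mod 6 ∈ H? No  [counterexample: 1 + 2 = 3 ∉ H]
(3) Inverses: for all a ∈ H, -a mod 6 ∈ H? No

No, H is not a subgroup of ℤ_6


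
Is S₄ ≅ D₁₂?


Comparing S₄ and D₁₂:
S₄ has trivial center; D₁₂ has center {e, r⁶}

No, S₄ ≇ D₁₂


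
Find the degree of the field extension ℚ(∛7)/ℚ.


∛7 has minimal polynomial x³ - 7 (irreducible over ℚ since 7 is not a perfect cube)

[ℚ(∛7)/ℚ] = 3


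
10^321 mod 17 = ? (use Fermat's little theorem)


Fermat's little theorem: if p is prime and gcd(a,p)=1, then a^(p-1) ≡ 1 (mod p)
p = 17 is prime, gcd(10,17) = 1
Reduce exponent: 321 mod 16 = 1
So 10^321 ≡ 10^1 (mod 17)
10^1 mod 17 = 10

10^321 ≡ 10 (mod 17)


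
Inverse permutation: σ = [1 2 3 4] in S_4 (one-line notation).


To find σ⁻¹, swap domain and range:
σ(1) = 1 → σ⁻¹(1) = 1
σ(2) = 2 → σ⁻¹(2) = 2
σ(3) = 3 → σ⁻¹(3) = 3
σ(4) = 4 → σ⁻¹(4) = 4

σ⁻¹ = [1 2 3 4]


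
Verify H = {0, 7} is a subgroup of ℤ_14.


Subgroup test for H = {0, 7} in (ℤ_14, +):
(1) 0 ∈ H? Yes
(2) Closure: for all a,b ∈ H, (a+b) mod 14 ∈ H? Yes
(3) Inverses: for all a ∈ H, -a mod 14 ∈ H? Yes

Yes, H is a subgroup of ℤ_14


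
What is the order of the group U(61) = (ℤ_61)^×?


U(n) is the group of units mod n; |U(n)| = φ(n)
|U(61)| = φ(61) = 60

|U(61) = (ℤ_61)^×| = 60


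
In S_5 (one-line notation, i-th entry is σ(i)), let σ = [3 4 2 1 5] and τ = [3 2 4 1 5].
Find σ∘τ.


σ∘τ: apply τ first, then σ
1 →τ 3 →σ 2
2 →τ 2 →σ 4
3 →τ 4 →σ 1
4 →τ 1 →σ 3
5 →τ 5 →σ 5

σ∘τ = [2 4 1 3 5]


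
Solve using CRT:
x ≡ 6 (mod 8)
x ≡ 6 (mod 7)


m₁ = 8, m₂ = 7, gcd = 1, so CRT applies. M = m₁·m₂ = 56
Let M₁ = M/m₁ = 7, M₂ = M/m₂ = 8
Find y₁ ≡ M₁⁻¹ (mod m₁): 7⁻¹ ≡ 7 (mod 8)
Find y₂ ≡ M₂⁻¹ (mod m₂): 8⁻¹ ≡ 1 (mod 7)
x = a₁·M₁·y₁ + a₂·M₂·y₂ = 6·7·7 + 6·8·1 = 342
Reduce mod 56: x ≡ 6
Check: 6 mod 8 = 6 ✓, 6 mod 7 = 6 ✓

x ≡ 6 (mod 56)


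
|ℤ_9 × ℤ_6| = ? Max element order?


|ℤ_9 × ℤ_6| = 9 × 6 = 54
Max element order = lcm(9,6) = 18
Cyclic? No (gcd=3)

|ℤ_9×ℤ_6| = 54, max element order = 18


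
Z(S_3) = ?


Z(G) = {g ∈ G | gx = xg for all x ∈ G}
S_n is non-abelian for n ≥ 3; Z(S_3) is trivial

Z(S_3) = {e}


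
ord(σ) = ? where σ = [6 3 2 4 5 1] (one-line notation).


Cycle decomposition: (1 6) (2 3)
Cycle lengths: 2, 2
Order = lcm(2, 2) = 2

ord(σ) = 2


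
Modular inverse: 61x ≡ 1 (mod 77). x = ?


Use the extended Euclidean algorithm to write 1 = 61·s + 77·t; then s mod 77 is the inverse.
Euclidean algorithm:
  61 = 0·77 + 61
  77 = 1·61 + 16
  61 = 3·16 + 13
  16 = 1·13 + 3
  13 = 4·3 + 1
  3 = 3·1 + 0
gcd(61,77) = 1
Back-substitution gives: 61·(24) + 77·(-19) = 1
So 61⁻¹ ≡ 24 ≡ 24 (mod 77)
Check: 61 × 24 = 1464 ≡ 1 (mod 77) ✓

61⁻¹ ≡ 24 (mod 77)


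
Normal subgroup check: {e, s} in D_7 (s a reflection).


H = {e, s} in D_7 (s a reflection)
r·s·r⁻¹ = sr⁻² ≠ s for n ≥ 3, so {e, s} is not closed under conjugation

No, not a normal subgroup


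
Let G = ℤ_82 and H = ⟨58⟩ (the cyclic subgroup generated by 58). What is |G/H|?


|⟨58⟩| = n / gcd(58, 82) = 82 / 2 = 41
H is normal (ℤ_82 is abelian).
|G/H| = |G| / |H| = 82 / 41 = 2

|G/H| = 2


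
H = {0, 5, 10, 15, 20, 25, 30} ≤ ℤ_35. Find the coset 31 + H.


31 + H = {31 + h (mod 35) : h ∈ H}
31+0=31, 31+5=1, 31+10=6, 31+15=11, 31+20=16, 31+25=21, 31+30=26
31 + H = {1, 6, 11, 16, 21, 26, 31} = 1 + H

31 + H = {1, 6, 11, 16, 21, 26, 31}


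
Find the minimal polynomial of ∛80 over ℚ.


∛80 satisfies x³ - 80 = 0, irreducible over ℚ (no rational root; 80 is not a perfect cube)

Minimal polynomial: x³ - 80


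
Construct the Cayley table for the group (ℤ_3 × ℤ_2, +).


Elements: {(0,0), (0,1), (1,0), (1,1), (2,0), (2,1)}
Operation: componentwise addition mod (3, 2)
Entry (a, b) = ((a₁+b₁) mod 3, (a₂+b₂) mod 2)

Cayley table:
      | (0,0) | (0,1) | (1,0) | (1,1) | (2,0) | (2,1)
(0,0) | (0,0) | (0,1) | (1,0) | (1,1) | (2,0) | (2,1)
(0,1) | (0,1) | (0,0) | (1,1) | (1,0) | (2,1) | (2,0)
(1,0) | (1,0) | (1,1) | (2,0) | (2,1) | (0,0) | (0,1)
(1,1) | (1,1) | (1,0) | (2,1) | (2,0) | (0,1) | (0,0)
(2,0) | (2,0) | (2,1) | (0,0) | (0,1) | (1,0) | (1,1)
(2,1) | (2,1) | (2,0) | (0,1) | (0,0) | (1,1) | (1,0)


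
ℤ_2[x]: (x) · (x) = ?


Expand and collect like terms; reduce coefficients mod 2:
x^0: 0·0 = 0 ≡ 0 (mod 2)
x^1: 0·1 + 1·0 = 0 ≡ 0 (mod 2)
x^2: 1·1 = 1 ≡ 1 (mod 2)
Result: x^2

f · g = x^2


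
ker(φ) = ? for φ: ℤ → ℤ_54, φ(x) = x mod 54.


Kernel = preimage of identity
ker(φ) = {x ∈ ℤ : x ≡ 0 (mod 54)} = 54ℤ = {0, ±54, ±108, ...}

ker(φ) = 54ℤ


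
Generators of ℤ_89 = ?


g generates ℤ_n iff gcd(g,n) = 1
Prime factors of 89: 89
Generators are g ∈ {1,...,88} not divisible by any of these primes.
Generators: {1, 2, 3, 4, 5, 6, 7, 8, 9, 10, 11, 12, 13, 14, 15, 16, 17, 18, 19, 20, 21, 22, 23, 24, 25, 26, 27, 28, 29, 30, 31, 32, 33, 34, 35, 36, 37, 38, 39, 40, 41, 42, 43, 44, 45, 46, 47, 48, 49, 50, 51, 52, 53, 54, 55, 56, 57, 58, 59, 60, 61, 62, 63, 64, 65, 66, 67, 68, 69, 70, 71, 72, 73, 74, 75, 76, 77, 78, 79, 80, 81, 82, 83, 84, 85, 86, 87, 88}
Number of generators = φ(89) = 88

Generators of ℤ_89 = {1, 2, 3, 4, 5, 6, 7, 8, 9, 10, 11, 12, 13, 14, 15, 16, 17, 18, 19, 20, 21, 22, 23, 24, 25, 26, 27, 28, 29, 30, 31, 32, 33, 34, 35, 36, 37, 38, 39, 40, 41, 42, 43, 44, 45, 46, 47, 48, 49, 50, 51, 52, 53, 54, 55, 56, 57, 58, 59, 60, 61, 62, 63, 64, 65, 66, 67, 68, 69, 70, 71, 72, 73, 74, 75, 76, 77, 78, 79, 80, 81, 82, 83, 84, 85, 86, 87, 88}


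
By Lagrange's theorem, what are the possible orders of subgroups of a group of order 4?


Lagrange's theorem: |H| divides |G|
|G| = 4
Divisors of 4: 1, 2, 4

Possible subgroup orders: {1, 2, 4}


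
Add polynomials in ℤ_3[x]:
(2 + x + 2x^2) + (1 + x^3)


Add coefficients mod 3:
x^0: 2 + 1 = 0 (mod 3)
x^1: 1 + 0 = 1 (mod 3)
x^2: 2 + 0 = 2 (mod 3)
x^3: 0 + 1 = 1 (mod 3)
Result: x + 2x^2 + x^3

f + g = x + 2x^2 + x^3


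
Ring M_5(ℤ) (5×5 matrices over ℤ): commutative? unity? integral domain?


Matrix multiplication is non-commutative for n ≥ 2; the identity matrix I is the unity; singular matrices give zero divisors, so not an integral domain
Commutative: No
Integral domain: No
Has unity: Yes

M_5(ℤ) (5×5 matrices over ℤ): Commutative=No, Unity=Yes


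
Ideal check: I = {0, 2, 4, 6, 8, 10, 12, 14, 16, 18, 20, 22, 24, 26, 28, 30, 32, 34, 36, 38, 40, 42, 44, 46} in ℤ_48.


Check ideal conditions for I = {0, 2, 4, 6, 8, 10, 12, 14, 16, 18, 20, 22, 24, 26, 28, 30, 32, 34, 36, 38, 40, 42, 44, 46} in ℤ_48:
(1) I is an additive subgroup? Yes
(2) For r ∈ ℤ_48 and a ∈ I: r·a ∈ I? Yes

Yes, I is an ideal of ℤ_48


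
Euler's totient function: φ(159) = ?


Factor n: 159 = 3 × 53
φ(n) = n · ∏(1 - 1/p) over distinct primes p | n
φ(159) = 159 · (1 - 1/3) · (1 - 1/53) = 104

φ(159) = 104


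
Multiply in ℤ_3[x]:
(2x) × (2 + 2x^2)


Expand and collect like terms; reduce coefficients mod 3:
x^0: 0·2 = 0 ≡ 0 (mod 3)
x^1: 0·0 + 2·2 = 4 ≡ 1 (mod 3)
x^2: 0·2 + 2·0 = 0 ≡ 0 (mod 3)
x^3: 2·2 = 4 ≡ 1 (mod 3)
Result: x + x^3

f · g = x + x^3


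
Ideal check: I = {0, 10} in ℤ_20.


Check ideal conditions for I = {0, 10} in ℤ_20:
(1) I is an additive subgroup? Yes
(2) For r ∈ ℤ_20 and a ∈ I: r·a ∈ I? Yes

Yes, I is an ideal of ℤ_20


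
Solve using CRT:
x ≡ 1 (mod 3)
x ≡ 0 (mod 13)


m₁ = 3, m₂ = 13, gcd = 1, so CRT applies. M = m₁·m₂ = 39
Let M₁ = M/m₁ = 13, M₂ = M/m₂ = 3
Find y₁ ≡ M₁⁻¹ (mod m₁): 13⁻¹ ≡ 1 (mod 3)
Find y₂ ≡ M₂⁻¹ (mod m₂): 3⁻¹ ≡ 9 (mod 13)
x = a₁·M₁·y₁ + a₂·M₂·y₂ = 1·13·1 + 0·3·9 = 13
Reduce mod 39: x ≡ 13
Check: 13 mod 3 = 1 ✓, 13 mod 13 = 0 ✓

x ≡ 13 (mod 39)


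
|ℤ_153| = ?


ℤ_n has n elements.

|ℤ_153| = 153


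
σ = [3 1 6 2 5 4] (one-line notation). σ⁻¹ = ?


To find σ⁻¹, swap domain and range:
σ(1) = 3 → σ⁻¹(3) = 1
σ(2) = 1 → σ⁻¹(1) = 2
σ(3) = 6 → σ⁻¹(6) = 3
σ(4) = 2 → σ⁻¹(2) = 4
σ(5) = 5 → σ⁻¹(5) = 5
σ(6) = 4 → σ⁻¹(4) = 6

σ⁻¹ = [2 4 1 6 5 3]
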